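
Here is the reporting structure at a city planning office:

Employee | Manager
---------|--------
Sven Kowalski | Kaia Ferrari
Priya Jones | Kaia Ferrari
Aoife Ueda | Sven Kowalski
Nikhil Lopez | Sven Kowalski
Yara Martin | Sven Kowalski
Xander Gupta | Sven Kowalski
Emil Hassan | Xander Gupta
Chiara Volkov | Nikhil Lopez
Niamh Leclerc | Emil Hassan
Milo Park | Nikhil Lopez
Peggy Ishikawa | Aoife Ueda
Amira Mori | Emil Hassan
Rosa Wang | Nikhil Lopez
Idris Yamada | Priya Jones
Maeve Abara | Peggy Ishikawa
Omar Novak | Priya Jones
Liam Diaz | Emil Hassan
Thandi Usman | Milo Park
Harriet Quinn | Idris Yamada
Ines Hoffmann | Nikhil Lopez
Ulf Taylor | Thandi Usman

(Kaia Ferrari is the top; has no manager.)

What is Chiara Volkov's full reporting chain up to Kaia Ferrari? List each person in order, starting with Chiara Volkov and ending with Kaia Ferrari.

Chiara Volkov -> Nikhil Lopez -> Sven Kowalski -> Kaia Ferrari

Chiara Volkov reports to Nikhil Lopez. Nikhil Lopez reports to Sven Kowalski. Sven Kowalski reports to Kaia Ferrari. Kaia Ferrari is at the top.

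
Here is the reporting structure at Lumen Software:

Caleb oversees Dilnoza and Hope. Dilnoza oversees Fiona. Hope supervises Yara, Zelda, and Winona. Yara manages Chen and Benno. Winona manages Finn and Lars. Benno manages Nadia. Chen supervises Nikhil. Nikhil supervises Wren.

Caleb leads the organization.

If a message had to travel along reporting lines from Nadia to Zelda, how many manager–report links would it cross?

4

Nadia is 3 levels below Hope, and Zelda is 1 level below Hope (their lowest common manager). The shortest path runs up from Nadia to Hope and back down to Zelda: 3 + 1 = 4 links.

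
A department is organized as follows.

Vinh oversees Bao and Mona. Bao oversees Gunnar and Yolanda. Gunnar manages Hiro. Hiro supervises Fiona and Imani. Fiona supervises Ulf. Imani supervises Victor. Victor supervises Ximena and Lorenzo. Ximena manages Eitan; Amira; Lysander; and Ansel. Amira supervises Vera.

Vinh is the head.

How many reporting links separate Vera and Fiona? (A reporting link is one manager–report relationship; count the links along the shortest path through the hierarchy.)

Vera is 5 levels below Hiro, and Fiona is 1 level below Hiro (their lowest common manager). The shortest path runs up from Vera to Hiro and back down to Fiona: 5 + 1 = 6 links.

6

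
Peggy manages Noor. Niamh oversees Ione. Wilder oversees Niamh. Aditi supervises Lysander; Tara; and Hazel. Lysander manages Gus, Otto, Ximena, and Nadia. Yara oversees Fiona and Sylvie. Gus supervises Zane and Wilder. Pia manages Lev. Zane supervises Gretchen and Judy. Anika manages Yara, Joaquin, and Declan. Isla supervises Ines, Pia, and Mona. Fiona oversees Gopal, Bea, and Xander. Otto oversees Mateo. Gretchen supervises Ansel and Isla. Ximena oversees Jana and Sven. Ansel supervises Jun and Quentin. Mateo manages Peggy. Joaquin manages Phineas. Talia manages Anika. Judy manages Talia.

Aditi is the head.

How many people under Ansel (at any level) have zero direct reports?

2

The people in Ansel's organization with no one reporting to them are Quentin, Jun. That is 2.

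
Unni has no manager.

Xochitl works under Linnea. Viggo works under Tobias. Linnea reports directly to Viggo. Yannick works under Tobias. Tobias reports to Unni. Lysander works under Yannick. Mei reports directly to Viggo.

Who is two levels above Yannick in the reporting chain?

Unni

Yannick reports to Tobias, and Tobias reports to Unni. So Yannick's skip-level manager is Unni.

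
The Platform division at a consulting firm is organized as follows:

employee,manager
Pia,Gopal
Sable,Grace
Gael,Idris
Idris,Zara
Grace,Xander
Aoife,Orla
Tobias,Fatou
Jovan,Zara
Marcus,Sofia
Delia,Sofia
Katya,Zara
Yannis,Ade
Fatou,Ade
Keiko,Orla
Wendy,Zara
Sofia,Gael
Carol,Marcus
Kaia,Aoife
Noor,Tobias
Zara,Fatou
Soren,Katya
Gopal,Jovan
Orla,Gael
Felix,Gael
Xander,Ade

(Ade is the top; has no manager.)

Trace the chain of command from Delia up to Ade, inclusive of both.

Delia reports to Sofia. Sofia reports to Gael. Gael reports to Idris. Idris reports to Zara. Zara reports to Fatou. Fatou reports to Ade. Ade is at the top.

Delia -> Sofia -> Gael -> Idris -> Zara -> Fatou -> Ade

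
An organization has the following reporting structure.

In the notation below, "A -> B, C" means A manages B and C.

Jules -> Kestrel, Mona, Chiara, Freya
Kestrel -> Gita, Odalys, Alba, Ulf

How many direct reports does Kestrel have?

Kestrel directly manages Gita, Odalys, Alba, Ulf. That is 4 direct reports.

4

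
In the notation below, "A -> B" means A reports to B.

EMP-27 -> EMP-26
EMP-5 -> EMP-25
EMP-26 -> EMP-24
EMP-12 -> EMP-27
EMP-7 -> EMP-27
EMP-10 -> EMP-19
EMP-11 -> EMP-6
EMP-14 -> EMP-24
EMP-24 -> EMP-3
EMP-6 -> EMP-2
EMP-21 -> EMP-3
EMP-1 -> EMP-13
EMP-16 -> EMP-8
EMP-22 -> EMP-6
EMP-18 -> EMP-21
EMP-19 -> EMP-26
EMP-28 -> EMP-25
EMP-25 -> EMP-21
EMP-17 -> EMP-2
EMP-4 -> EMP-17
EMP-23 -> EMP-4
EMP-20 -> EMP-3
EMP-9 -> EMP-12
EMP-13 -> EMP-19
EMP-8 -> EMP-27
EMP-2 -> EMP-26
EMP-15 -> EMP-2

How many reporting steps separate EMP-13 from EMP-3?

4

Chain from EMP-13 up to EMP-3: EMP-13 → EMP-19 → EMP-26 → EMP-24 → EMP-3. That is 4 steps up, so EMP-13 is 4 levels below EMP-3.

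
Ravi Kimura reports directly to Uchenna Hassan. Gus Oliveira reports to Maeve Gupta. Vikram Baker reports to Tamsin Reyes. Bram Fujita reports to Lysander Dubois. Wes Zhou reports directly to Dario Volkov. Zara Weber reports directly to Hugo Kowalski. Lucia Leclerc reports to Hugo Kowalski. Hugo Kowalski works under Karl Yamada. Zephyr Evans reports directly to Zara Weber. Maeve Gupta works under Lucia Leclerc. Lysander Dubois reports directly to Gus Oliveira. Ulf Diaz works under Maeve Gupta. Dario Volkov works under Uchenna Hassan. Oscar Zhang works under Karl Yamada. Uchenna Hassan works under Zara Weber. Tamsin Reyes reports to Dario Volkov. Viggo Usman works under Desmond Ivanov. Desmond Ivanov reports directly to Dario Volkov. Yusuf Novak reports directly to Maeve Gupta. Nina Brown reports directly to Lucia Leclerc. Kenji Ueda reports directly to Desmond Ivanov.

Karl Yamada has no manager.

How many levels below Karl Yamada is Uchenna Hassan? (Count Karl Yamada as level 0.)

Chain from Uchenna Hassan up to Karl Yamada: Uchenna Hassan → Zara Weber → Hugo Kowalski → Karl Yamada. That is 3 steps up, so Uchenna Hassan is 3 levels below Karl Yamada.

3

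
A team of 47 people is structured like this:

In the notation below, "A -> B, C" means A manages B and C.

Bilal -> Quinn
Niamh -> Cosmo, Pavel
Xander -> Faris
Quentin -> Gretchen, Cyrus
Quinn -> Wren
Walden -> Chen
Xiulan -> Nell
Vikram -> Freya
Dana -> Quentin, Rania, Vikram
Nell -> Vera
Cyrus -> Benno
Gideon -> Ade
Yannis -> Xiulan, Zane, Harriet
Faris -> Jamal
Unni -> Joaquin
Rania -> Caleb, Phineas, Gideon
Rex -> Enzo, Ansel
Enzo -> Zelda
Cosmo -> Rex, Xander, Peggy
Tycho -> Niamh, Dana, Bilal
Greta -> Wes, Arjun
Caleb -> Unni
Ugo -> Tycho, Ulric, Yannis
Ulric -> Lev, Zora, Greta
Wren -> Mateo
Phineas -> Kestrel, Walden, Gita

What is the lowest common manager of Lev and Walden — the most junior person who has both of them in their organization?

Lev's chain of managers is Ulric, Ugo. Walden's chain of managers is Phineas, Rania, Dana, Tycho, Ugo. The first manager that appears in both chains is Ugo.

Ugo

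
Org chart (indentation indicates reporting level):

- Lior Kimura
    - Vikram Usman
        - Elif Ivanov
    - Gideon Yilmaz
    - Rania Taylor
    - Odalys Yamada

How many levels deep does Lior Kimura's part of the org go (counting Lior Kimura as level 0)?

2

The longest chain under Lior Kimura runs Lior Kimura → Vikram Usman → Elif Ivanov, which is 2 levels below Lior Kimura.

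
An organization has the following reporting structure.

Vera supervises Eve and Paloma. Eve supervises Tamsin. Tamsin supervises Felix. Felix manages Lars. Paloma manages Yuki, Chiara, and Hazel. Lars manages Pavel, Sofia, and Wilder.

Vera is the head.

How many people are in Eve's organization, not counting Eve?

Eve directly manages Tamsin. Under Tamsin: Felix, Lars, Wilder, Sofia, Pavel (5). That's 6 in total.

6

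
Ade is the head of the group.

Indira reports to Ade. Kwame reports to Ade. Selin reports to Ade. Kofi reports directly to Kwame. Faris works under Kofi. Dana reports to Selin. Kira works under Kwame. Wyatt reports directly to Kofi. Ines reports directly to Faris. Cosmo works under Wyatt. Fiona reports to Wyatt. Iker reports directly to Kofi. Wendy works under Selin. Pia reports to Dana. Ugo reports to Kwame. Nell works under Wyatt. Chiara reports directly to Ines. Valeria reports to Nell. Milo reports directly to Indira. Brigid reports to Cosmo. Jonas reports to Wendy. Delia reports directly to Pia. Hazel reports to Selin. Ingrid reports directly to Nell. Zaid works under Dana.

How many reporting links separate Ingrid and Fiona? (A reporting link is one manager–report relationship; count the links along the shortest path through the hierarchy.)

3

Ingrid is 2 levels below Wyatt, and Fiona is 1 level below Wyatt (their lowest common manager). The shortest path runs up from Ingrid to Wyatt and back down to Fiona: 2 + 1 = 3 links.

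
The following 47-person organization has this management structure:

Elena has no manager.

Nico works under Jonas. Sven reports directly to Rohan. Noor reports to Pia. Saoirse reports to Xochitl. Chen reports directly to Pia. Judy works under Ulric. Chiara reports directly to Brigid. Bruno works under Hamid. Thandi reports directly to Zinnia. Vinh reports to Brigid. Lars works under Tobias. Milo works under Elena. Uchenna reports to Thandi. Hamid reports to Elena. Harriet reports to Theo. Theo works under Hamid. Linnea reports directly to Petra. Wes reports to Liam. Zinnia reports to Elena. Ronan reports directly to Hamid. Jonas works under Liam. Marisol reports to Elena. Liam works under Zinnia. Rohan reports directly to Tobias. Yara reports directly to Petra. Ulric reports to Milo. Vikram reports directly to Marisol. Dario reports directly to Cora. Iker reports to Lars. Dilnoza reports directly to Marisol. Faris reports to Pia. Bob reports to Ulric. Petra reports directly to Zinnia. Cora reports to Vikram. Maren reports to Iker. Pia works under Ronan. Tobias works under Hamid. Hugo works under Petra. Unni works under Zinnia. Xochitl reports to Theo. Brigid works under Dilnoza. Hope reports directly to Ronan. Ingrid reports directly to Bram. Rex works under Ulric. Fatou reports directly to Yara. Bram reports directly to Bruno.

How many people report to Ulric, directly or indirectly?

Ulric directly manages Judy, Rex, Bob. Judy has no reports. Rex has no reports. Bob has no reports. So Ulric's organization is 3 direct reports plus everyone under them: 1 + 1 + 1 = 3.

3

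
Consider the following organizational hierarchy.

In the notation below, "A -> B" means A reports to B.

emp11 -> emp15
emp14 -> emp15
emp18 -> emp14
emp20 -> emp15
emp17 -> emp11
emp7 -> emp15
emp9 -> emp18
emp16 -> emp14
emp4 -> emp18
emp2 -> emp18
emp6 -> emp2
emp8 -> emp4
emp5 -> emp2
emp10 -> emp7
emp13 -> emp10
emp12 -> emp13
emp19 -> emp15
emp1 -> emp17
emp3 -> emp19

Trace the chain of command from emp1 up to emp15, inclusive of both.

emp1 -> emp17 -> emp11 -> emp15

emp1 reports to emp17. emp17 reports to emp11. emp11 reports to emp15. emp15 is at the top.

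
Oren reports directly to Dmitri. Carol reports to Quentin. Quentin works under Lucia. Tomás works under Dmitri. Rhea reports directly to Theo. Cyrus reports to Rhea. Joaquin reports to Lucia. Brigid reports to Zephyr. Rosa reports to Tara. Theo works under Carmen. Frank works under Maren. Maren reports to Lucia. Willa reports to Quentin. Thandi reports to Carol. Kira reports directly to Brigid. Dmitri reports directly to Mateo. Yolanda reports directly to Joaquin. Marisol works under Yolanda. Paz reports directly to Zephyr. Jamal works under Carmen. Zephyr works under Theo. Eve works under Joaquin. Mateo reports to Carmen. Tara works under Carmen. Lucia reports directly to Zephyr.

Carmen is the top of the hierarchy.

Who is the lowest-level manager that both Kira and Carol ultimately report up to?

Zephyr

Kira's chain of managers is Brigid, Zephyr, Theo, Carmen. Carol's chain of managers is Quentin, Lucia, Zephyr, Theo, Carmen. The first manager that appears in both chains is Zephyr.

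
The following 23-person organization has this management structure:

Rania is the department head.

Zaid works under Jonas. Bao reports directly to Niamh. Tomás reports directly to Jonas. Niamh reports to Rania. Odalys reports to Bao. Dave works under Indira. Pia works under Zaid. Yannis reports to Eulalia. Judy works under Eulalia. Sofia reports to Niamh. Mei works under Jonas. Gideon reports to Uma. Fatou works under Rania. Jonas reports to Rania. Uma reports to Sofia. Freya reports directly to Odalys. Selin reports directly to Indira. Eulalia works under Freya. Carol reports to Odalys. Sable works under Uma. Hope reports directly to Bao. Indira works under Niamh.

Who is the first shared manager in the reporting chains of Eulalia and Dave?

Niamh

Eulalia's chain of managers is Freya, Odalys, Bao, Niamh, Rania. Dave's chain of managers is Indira, Niamh, Rania. The first manager that appears in both chains is Niamh.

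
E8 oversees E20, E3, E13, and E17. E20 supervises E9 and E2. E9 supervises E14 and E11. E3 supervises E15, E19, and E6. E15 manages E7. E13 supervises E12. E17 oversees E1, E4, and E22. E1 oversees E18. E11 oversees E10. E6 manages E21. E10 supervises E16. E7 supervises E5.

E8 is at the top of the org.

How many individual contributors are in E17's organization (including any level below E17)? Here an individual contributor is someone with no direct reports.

The people in E17's organization with no one reporting to them are E22, E4, E18. That is 3.

3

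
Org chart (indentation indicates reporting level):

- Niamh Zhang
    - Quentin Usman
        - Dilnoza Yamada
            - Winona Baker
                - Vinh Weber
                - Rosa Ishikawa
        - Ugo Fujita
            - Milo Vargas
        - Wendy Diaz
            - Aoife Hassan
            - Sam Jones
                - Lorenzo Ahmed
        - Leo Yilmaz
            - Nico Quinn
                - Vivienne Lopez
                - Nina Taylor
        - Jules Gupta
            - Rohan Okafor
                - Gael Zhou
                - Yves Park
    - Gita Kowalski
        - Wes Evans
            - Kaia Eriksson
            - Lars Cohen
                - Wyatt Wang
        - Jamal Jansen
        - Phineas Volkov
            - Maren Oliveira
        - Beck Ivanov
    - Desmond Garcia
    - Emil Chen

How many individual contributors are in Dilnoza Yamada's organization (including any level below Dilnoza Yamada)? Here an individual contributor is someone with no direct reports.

The people in Dilnoza Yamada's organization with no one reporting to them are Rosa Ishikawa, Vinh Weber. That is 2.

2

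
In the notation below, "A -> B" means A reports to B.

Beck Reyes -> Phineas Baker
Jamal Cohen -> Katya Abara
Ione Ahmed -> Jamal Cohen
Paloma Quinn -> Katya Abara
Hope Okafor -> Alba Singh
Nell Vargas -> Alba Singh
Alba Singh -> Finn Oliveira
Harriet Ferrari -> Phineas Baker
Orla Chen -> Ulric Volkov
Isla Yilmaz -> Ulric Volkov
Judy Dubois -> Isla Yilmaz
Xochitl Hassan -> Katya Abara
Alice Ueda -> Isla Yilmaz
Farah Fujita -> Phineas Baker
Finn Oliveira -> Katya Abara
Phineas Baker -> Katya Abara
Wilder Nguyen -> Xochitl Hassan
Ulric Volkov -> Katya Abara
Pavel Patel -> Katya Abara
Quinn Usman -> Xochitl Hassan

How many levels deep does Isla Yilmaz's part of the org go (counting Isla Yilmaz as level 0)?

1

The longest chain under Isla Yilmaz runs Isla Yilmaz → Judy Dubois, which is 1 level below Isla Yilmaz.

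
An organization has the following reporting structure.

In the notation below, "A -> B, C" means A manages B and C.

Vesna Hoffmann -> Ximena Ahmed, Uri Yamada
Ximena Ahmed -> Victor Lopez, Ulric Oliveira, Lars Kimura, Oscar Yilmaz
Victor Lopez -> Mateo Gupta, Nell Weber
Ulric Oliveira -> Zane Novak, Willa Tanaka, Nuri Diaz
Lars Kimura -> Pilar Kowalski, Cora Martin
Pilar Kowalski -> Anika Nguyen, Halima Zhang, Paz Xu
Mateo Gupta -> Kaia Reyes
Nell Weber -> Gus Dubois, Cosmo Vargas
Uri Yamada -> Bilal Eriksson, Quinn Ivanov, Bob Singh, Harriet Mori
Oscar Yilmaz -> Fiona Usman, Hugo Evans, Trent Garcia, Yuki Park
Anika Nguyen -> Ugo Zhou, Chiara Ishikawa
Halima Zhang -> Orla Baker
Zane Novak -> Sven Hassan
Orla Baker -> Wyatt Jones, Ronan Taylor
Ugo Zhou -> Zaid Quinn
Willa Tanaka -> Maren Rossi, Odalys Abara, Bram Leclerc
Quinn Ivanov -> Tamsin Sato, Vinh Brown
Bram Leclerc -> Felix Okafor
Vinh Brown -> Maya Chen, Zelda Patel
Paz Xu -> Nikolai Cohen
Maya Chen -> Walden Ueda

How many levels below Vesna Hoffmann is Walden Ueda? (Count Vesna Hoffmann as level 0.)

Chain from Walden Ueda up to Vesna Hoffmann: Walden Ueda → Maya Chen → Vinh Brown → Quinn Ivanov → Uri Yamada → Vesna Hoffmann. That is 5 steps up, so Walden Ueda is 5 levels below Vesna Hoffmann.

5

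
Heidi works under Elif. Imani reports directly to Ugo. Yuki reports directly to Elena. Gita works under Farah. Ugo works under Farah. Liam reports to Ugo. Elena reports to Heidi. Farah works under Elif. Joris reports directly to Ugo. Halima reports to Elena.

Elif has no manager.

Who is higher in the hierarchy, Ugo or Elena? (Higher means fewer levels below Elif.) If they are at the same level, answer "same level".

same level

Both Ugo and Elena are 2 levels below Elif.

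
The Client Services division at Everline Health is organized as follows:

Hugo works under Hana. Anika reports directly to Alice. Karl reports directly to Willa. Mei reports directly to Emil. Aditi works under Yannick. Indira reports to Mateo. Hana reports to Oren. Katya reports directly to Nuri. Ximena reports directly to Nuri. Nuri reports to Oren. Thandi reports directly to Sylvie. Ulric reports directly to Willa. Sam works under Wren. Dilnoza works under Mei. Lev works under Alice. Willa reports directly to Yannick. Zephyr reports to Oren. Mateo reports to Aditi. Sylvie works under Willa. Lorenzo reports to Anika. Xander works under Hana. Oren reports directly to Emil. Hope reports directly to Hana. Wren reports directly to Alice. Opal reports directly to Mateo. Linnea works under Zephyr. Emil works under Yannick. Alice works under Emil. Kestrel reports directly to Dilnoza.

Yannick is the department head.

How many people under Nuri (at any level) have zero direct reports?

2

The people in Nuri's organization with no one reporting to them are Ximena, Katya. That is 2.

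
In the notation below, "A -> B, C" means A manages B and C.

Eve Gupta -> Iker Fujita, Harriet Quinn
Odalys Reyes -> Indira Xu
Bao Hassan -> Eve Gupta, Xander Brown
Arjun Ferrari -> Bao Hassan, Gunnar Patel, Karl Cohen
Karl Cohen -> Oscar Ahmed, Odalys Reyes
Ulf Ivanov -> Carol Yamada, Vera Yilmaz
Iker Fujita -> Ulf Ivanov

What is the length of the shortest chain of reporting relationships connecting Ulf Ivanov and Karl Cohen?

Ulf Ivanov is 4 levels below Arjun Ferrari, and Karl Cohen is 1 level below Arjun Ferrari (their lowest common manager). The shortest path runs up from Ulf Ivanov to Arjun Ferrari and back down to Karl Cohen: 4 + 1 = 5 links.

5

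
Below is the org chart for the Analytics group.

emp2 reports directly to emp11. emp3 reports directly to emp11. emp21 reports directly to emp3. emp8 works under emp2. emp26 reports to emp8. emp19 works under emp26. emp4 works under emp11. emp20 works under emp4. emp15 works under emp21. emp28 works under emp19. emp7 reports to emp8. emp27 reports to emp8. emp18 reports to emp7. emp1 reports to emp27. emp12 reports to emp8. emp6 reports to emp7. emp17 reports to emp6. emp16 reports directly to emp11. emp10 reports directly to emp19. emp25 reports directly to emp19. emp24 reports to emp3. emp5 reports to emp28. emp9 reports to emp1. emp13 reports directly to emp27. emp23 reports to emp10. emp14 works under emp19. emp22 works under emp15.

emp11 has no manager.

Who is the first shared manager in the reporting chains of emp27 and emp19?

emp8

emp27's chain of managers is emp8, emp2, emp11. emp19's chain of managers is emp26, emp8, emp2, emp11. The first manager that appears in both chains is emp8.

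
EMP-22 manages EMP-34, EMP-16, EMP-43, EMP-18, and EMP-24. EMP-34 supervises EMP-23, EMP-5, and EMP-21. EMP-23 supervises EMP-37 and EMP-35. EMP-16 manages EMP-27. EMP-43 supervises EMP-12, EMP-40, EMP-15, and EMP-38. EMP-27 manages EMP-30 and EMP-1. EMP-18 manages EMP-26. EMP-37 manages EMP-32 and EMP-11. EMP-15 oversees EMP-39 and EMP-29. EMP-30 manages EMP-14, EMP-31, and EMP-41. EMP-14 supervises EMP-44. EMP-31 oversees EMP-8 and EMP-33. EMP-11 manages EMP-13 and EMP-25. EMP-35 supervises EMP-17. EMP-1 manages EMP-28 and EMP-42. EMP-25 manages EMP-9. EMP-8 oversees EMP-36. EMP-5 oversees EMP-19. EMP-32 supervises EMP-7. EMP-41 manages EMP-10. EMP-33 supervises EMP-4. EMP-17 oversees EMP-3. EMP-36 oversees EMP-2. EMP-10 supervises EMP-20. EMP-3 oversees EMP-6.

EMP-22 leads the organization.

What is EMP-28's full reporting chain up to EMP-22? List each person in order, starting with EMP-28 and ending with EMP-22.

EMP-28 reports to EMP-1. EMP-1 reports to EMP-27. EMP-27 reports to EMP-16. EMP-16 reports to EMP-22. EMP-22 is at the top.

EMP-28 -> EMP-1 -> EMP-27 -> EMP-16 -> EMP-22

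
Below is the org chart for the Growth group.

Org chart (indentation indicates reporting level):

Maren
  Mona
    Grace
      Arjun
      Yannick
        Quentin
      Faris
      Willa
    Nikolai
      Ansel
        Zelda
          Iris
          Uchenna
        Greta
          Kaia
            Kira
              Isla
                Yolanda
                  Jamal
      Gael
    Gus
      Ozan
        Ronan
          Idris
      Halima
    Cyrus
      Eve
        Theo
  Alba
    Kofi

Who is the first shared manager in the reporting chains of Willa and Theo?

Mona

Willa's chain of managers is Grace, Mona, Maren. Theo's chain of managers is Eve, Cyrus, Mona, Maren. The first manager that appears in both chains is Mona.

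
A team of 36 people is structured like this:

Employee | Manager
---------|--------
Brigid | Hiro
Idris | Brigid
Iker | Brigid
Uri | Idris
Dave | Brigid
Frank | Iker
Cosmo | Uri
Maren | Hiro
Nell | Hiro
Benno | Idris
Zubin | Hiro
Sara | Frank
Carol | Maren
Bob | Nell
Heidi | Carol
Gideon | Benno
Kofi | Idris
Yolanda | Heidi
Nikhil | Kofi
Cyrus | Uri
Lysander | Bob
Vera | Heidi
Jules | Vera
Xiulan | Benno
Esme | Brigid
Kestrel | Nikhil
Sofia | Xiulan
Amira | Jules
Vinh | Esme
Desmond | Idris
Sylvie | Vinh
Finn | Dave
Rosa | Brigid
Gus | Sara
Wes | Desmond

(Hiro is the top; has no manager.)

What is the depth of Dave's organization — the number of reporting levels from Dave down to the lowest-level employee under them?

The longest chain under Dave runs Dave → Finn, which is 1 level below Dave.

1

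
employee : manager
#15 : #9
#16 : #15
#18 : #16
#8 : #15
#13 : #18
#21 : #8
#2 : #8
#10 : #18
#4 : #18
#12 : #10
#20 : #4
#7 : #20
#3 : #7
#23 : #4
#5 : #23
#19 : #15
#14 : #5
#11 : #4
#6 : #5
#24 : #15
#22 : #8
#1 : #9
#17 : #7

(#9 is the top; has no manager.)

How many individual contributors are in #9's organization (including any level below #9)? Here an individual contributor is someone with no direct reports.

13

The people in #9's organization with no one reporting to them are #1, #24, #19, #22, #2, #21, #11, #6, #14, #17, #3, #12, #13. That is 13.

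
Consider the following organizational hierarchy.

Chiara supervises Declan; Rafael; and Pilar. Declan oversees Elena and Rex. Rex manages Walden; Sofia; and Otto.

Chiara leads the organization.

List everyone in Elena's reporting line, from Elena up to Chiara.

Elena -> Declan -> Chiara

Elena reports to Declan. Declan reports to Chiara. Chiara is at the top.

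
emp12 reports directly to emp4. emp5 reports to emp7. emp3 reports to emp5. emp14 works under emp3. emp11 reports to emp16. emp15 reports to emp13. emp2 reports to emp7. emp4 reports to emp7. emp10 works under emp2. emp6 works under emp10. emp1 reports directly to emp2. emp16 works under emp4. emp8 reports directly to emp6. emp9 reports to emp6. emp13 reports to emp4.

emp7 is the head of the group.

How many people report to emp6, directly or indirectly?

emp6 directly manages emp9, emp8. emp9 has no reports. emp8 has no reports. So emp6's organization is 2 direct reports plus everyone under them: 1 + 1 = 2.

2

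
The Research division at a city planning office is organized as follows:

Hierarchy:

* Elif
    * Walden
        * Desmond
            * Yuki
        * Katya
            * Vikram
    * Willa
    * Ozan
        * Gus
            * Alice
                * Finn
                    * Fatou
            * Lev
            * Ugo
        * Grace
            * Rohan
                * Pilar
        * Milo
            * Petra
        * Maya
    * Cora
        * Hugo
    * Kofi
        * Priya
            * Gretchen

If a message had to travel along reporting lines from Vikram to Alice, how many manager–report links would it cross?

Vikram is 3 levels below Elif, and Alice is 3 levels below Elif (their lowest common manager). The shortest path runs up from Vikram to Elif and back down to Alice: 3 + 3 = 6 links.

6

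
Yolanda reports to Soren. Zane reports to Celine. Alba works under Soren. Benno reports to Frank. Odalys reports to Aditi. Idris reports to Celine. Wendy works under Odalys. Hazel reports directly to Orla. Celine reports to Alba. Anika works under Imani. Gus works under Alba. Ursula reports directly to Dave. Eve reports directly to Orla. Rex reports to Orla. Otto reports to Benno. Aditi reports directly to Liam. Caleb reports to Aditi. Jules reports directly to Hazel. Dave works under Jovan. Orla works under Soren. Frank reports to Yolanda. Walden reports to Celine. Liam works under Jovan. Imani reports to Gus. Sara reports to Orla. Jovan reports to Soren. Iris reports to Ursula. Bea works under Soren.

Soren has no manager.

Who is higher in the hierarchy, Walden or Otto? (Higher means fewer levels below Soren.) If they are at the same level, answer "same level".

Walden is 3 levels below Soren; Otto is 4. Walden is higher.

Walden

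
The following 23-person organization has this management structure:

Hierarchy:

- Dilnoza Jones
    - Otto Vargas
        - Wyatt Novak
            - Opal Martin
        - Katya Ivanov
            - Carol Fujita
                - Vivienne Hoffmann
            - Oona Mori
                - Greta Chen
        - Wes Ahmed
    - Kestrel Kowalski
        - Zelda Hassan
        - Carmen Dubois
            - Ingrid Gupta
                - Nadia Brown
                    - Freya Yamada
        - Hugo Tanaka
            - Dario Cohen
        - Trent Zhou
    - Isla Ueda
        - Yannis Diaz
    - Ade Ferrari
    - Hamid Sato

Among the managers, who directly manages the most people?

Dilnoza Jones

Direct-report counts: Dilnoza Jones has 5; Isla Ueda has 1; Kestrel Kowalski has 4; Hugo Tanaka has 1; Carmen Dubois has 1; Ingrid Gupta has 1; Nadia Brown has 1; Otto Vargas has 3; Katya Ivanov has 2; Oona Mori has 1; Carol Fujita has 1; Wyatt Novak has 1. The largest is 5, held by Dilnoza Jones.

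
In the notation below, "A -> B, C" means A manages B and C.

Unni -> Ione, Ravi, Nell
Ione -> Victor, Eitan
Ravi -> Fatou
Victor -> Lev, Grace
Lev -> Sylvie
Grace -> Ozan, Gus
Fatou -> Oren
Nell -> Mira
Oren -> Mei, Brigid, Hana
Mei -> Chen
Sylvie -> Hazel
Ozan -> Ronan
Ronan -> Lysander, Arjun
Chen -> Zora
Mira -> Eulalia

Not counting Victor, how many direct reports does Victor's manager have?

1

Victor reports to Ione. Ione's other direct reports are Eitan — 1 peer.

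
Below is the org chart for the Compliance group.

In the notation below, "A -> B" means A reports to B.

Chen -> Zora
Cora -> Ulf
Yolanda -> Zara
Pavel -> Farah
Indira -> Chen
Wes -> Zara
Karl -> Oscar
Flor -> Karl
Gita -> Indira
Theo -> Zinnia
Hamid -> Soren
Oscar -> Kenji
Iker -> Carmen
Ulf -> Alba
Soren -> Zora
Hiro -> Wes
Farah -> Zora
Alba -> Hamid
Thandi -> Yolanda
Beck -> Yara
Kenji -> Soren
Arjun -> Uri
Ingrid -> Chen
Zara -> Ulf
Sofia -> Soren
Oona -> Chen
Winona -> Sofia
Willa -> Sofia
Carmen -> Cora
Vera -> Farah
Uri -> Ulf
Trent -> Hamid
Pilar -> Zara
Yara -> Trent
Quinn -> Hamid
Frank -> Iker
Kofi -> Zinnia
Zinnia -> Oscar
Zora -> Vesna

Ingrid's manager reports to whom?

Zora

Ingrid reports to Chen, and Chen reports to Zora. So Ingrid's skip-level manager is Zora.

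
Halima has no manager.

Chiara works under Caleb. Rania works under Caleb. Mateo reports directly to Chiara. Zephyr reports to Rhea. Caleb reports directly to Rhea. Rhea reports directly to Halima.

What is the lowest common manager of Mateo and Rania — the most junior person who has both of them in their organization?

Mateo's chain of managers is Chiara, Caleb, Rhea, Halima. Rania's chain of managers is Caleb, Rhea, Halima. The first manager that appears in both chains is Caleb.

Caleb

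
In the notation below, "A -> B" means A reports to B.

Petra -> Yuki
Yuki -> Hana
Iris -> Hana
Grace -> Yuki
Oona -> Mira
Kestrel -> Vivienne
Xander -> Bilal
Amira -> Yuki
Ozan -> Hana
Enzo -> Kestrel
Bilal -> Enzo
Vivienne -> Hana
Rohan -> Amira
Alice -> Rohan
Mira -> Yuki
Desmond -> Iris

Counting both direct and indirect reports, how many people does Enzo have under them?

2

Enzo directly manages Bilal. Under Bilal: Xander (1). That's 2 in total.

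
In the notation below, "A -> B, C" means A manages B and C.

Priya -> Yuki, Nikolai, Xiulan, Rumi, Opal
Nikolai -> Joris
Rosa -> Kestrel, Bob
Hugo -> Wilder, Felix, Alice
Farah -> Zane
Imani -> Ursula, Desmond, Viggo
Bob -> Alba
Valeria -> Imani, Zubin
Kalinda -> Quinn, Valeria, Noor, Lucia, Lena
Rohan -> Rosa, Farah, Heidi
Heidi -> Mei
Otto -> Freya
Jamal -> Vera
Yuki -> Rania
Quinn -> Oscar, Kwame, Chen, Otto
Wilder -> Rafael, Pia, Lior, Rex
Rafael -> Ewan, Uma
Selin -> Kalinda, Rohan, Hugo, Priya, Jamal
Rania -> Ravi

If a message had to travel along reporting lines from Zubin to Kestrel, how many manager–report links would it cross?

Zubin is 3 levels below Selin, and Kestrel is 3 levels below Selin (their lowest common manager). The shortest path runs up from Zubin to Selin and back down to Kestrel: 3 + 3 = 6 links.

6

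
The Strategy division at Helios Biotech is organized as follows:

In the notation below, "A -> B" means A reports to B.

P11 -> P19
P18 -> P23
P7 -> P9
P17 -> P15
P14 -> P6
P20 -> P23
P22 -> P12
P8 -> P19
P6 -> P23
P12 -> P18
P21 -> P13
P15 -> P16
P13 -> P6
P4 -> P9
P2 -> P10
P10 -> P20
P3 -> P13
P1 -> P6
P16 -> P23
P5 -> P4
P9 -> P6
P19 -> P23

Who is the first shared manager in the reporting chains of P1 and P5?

P1's chain of managers is P6, P23. P5's chain of managers is P4, P9, P6, P23. The first manager that appears in both chains is P6.

P6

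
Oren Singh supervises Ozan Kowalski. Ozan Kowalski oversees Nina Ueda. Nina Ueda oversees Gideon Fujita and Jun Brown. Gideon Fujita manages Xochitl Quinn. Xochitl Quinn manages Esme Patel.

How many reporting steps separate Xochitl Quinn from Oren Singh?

Chain from Xochitl Quinn up to Oren Singh: Xochitl Quinn → Gideon Fujita → Nina Ueda → Ozan Kowalski → Oren Singh. That is 4 steps up, so Xochitl Quinn is 4 levels below Oren Singh.

4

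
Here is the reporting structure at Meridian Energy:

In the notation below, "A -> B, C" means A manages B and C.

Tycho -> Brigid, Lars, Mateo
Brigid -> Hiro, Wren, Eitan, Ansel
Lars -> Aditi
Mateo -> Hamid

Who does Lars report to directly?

Tycho

Lars reports directly to Tycho.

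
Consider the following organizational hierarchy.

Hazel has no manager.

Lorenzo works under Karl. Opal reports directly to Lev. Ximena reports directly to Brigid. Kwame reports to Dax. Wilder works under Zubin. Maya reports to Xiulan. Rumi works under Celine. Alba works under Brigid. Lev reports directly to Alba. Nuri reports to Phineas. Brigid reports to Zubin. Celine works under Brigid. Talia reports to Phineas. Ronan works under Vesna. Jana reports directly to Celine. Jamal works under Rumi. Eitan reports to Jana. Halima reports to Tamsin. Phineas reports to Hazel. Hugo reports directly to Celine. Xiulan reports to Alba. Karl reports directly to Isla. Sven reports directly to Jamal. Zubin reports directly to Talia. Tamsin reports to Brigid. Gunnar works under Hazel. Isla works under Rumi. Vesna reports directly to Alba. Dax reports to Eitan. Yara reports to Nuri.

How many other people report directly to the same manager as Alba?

Alba reports to Brigid. Brigid's other direct reports are Celine, Tamsin, Ximena — 3 peers.

3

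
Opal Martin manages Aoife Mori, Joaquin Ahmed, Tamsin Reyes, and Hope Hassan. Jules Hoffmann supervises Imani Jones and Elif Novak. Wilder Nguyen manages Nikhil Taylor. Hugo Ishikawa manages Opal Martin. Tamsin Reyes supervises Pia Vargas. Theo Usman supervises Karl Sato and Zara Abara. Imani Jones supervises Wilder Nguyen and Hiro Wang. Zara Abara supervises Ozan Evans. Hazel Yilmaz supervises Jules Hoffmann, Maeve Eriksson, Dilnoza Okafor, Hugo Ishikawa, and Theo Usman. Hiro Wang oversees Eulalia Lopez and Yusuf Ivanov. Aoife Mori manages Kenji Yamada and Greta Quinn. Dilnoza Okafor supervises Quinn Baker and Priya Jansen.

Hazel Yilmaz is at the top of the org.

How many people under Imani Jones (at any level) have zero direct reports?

3

The people in Imani Jones's organization with no one reporting to them are Yusuf Ivanov, Eulalia Lopez, Nikhil Taylor. That is 3.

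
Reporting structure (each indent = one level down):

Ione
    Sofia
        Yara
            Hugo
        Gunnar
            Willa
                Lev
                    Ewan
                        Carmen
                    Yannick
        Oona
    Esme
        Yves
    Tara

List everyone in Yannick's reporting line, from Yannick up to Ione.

Yannick -> Lev -> Willa -> Gunnar -> Sofia -> Ione

Yannick reports to Lev. Lev reports to Willa. Willa reports to Gunnar. Gunnar reports to Sofia. Sofia reports to Ione. Ione is at the top.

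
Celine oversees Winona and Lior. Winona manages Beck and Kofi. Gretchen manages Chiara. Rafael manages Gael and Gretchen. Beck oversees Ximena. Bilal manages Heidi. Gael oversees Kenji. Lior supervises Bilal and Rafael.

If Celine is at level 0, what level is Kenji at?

4

Chain from Kenji up to Celine: Kenji → Gael → Rafael → Lior → Celine. That is 4 steps up, so Kenji is 4 levels below Celine.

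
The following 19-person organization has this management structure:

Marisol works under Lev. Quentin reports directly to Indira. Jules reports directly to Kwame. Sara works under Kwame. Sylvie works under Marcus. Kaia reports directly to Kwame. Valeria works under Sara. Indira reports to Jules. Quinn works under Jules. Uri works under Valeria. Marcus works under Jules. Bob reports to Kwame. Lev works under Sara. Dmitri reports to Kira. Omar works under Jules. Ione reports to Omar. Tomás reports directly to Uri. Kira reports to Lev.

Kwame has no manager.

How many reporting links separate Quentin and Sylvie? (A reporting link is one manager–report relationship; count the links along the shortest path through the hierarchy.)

Quentin is 2 levels below Jules, and Sylvie is 2 levels below Jules (their lowest common manager). The shortest path runs up from Quentin to Jules and back down to Sylvie: 2 + 2 = 4 links.

4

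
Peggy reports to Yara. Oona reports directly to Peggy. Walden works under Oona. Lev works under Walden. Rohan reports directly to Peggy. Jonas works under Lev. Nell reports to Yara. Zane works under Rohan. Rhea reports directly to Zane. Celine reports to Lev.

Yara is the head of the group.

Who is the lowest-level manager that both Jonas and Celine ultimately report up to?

Jonas's chain of managers is Lev, Walden, Oona, Peggy, Yara. Celine's chain of managers is Lev, Walden, Oona, Peggy, Yara. The first manager that appears in both chains is Lev.

Lev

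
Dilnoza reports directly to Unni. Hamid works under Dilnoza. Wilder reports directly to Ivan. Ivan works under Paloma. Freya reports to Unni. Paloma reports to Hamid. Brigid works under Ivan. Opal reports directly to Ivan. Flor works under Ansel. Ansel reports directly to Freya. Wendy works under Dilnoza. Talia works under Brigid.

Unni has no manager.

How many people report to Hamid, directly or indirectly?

6

Hamid directly manages Paloma. Under Paloma: Ivan, Brigid, Talia, Wilder, Opal (5). That's 6 in total.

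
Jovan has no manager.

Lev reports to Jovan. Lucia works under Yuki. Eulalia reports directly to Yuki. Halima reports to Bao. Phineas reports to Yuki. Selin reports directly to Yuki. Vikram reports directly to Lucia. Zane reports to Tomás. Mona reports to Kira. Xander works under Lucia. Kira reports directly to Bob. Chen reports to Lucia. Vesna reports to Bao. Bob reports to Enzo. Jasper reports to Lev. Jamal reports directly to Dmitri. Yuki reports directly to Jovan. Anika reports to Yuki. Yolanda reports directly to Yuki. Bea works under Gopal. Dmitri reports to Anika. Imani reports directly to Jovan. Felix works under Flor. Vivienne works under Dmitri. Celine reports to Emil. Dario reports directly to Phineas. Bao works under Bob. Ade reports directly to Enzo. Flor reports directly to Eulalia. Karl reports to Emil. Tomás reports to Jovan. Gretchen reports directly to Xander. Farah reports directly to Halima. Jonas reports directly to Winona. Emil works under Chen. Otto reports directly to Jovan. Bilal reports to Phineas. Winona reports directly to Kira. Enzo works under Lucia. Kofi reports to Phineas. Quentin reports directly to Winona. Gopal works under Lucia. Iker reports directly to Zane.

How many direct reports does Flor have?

1

Flor directly manages Felix. That is 1 direct report.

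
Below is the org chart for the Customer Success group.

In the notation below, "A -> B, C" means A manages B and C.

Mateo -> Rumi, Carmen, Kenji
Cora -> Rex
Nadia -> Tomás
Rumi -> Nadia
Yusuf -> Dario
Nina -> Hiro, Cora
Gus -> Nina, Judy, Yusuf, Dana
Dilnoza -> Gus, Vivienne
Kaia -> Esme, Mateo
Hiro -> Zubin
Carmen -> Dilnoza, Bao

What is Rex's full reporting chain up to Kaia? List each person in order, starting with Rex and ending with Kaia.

Rex reports to Cora. Cora reports to Nina. Nina reports to Gus. Gus reports to Dilnoza. Dilnoza reports to Carmen. Carmen reports to Mateo. Mateo reports to Kaia. Kaia is at the top.

Rex -> Cora -> Nina -> Gus -> Dilnoza -> Carmen -> Mateo -> Kaia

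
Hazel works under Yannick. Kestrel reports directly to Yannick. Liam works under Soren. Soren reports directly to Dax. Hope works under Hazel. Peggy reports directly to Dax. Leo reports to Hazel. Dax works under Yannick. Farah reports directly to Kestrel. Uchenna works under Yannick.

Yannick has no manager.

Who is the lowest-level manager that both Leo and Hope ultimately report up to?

Leo's chain of managers is Hazel, Yannick. Hope's chain of managers is Hazel, Yannick. The first manager that appears in both chains is Hazel.

Hazel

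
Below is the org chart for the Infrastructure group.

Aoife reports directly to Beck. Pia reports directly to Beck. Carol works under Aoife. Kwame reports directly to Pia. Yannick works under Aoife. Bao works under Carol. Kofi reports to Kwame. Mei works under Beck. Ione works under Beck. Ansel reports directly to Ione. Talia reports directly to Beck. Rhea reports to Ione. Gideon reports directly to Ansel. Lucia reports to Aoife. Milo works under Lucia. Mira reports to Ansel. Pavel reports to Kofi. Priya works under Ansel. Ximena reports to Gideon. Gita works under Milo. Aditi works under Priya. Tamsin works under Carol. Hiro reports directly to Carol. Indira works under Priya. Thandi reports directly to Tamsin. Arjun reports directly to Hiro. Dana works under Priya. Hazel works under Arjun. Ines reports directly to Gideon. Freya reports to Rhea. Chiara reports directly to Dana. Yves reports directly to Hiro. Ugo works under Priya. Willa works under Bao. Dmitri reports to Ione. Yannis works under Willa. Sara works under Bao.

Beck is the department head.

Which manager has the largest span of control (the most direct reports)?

Beck

Direct-report counts: Beck has 5; Ione has 3; Rhea has 1; Ansel has 3; Priya has 4; Dana has 1; Gideon has 2; Pia has 1; Kwame has 1; Kofi has 1; Aoife has 3; Lucia has 1; Milo has 1; Carol has 3; Hiro has 2; Arjun has 1; Tamsin has 1; Bao has 2; Willa has 1. The largest is 5, held by Beck.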